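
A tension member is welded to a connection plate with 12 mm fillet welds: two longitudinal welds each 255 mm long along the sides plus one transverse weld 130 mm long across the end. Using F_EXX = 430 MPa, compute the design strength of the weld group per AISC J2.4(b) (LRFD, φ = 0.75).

t_e = 0.707 × 12 = 8.484 mm.
R_nwl = 0.6 × 430 × 8.484 × 510 × 10⁻³ = 1116 kN (longitudinal, 2 welds).
R_nwt = 0.6 × 430 × 8.484 × 130 × 10⁻³ = 284.6 kN (transverse, base value).
(i) R_nwl + R_nwt = 1401 kN; (ii) 0.85 R_nwl + 1.5 R_nwt = 1376 kN.
R_n = max = 1401 kN [governs: (i)]; φR_n = 1051 kN.

φR_n ≈ 1050 kN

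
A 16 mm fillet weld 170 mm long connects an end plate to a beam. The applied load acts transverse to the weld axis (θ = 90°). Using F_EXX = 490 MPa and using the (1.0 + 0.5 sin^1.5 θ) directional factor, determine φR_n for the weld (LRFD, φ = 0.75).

φR_n ≈ 636 kN

t_e = 0.707 × 16 = 11.31 mm; A_we = 11.31 × 170 = 1923 mm².
Directional factor: 1.0 + 0.5 sin^1.5(90°) = 1.5.
F_nw = 0.6 × 490 × 1.5 = 441 MPa.
φR_n = 0.75 × 441 × 1923 × 10⁻³ = 636 kN.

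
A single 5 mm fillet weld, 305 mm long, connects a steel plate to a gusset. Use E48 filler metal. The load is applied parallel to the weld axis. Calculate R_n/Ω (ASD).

E48XX → F_EXX = 480 MPa.
Effective throat t_e = 0.707 × 5 = 3.535 mm.
Total length L = 305 mm; A_we = 3.535 × 305 = 1078 mm².
F_nw = 0.6 F_EXX = 0.6 × 480 = 288 MPa.
R_n = 288 × 1078 × 10⁻³ = 310.5 kN; R_n/Ω = 310.5/2.0 = 155.3 kN.

R_n/Ω ≈ 155 kN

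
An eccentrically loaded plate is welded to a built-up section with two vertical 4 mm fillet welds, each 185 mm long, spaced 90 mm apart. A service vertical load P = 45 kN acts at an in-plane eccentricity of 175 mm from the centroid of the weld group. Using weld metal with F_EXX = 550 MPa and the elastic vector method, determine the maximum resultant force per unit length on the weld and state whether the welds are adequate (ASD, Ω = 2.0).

f_max ≈ 514 N/mm; NOT adequate

Total weld length L_w = 370 mm. Treat welds as unit-width lines.
Polar moment about centroid: J = 2[d³/12 + d(b/2)²] = 2[185³/12 + 185×45²] = 1805000 mm³.
Direct shear f_v = P/L_w = 45×10³ / 370 = 121.6 N/mm (vertical).
Torsion M = P·e = 45×10³ × 175 = 7875000 N·mm.
Critical point at (x, y) = (45, 92.5) from centroid. f_tx = M·y/J = 403.7 N/mm; f_ty = M·x/J = 196.4 N/mm.
Resultant f_max = √[f_tx² + (f_v + f_ty)²] = √[403.7² + (121.6 + 196.4)²] = 513.9 N/mm.
Capacity per unit length: r_n/Ω = (1/2.0) × 0.6 × 550 × (0.707 × 4) = 466.6 N/mm.
513.9 > 466.6 → NOT adequate.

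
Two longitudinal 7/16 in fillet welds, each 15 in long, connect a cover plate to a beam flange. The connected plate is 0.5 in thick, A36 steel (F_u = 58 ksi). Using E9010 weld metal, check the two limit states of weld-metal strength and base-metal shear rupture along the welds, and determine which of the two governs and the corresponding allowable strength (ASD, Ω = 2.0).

E90XX → F_EXX = 90 ksi.
t_e = 0.707 × 0.4375 = 0.3093 in; L = 30 in.
Weld metal: R_n/Ω = (1/2.0) × 0.6 × 90 × 0.3093 × 30 = 250.5 kip.
Base metal (shear rupture): R_n/Ω = (1/2.0) × 0.6 × 58 × 0.5 × 30 = 261 kip.
Governing: weld metal.

R_n/Ω ≈ 251 kip (weld metal governs)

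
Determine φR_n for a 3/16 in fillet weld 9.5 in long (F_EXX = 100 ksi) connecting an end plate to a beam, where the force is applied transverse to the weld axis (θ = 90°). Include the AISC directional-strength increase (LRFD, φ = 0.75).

t_e = 0.707 × 0.1875 = 0.1326 in; A_we = 0.1326 × 9.5 = 1.259 in².
Directional factor: 1.0 + 0.5 sin^1.5(90°) = 1.5.
F_nw = 0.6 × 100 × 1.5 = 90 ksi.
φR_n = 0.75 × 90 × 1.259 = 85.01 kips.

φR_n ≈ 85 kips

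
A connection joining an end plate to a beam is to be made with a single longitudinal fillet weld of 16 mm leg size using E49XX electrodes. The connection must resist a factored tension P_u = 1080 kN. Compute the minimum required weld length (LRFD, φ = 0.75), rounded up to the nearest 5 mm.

L = 435 mm

E49XX → F_EXX = 490 MPa.
Throat t_e = 0.707 × 16 = 11.31 mm.
φr_n = 0.75 × 0.6 × 490 × 11.31 × 10⁻³ = 2.494 kN/mm.
L_req = P_u / φr_n = 1080 / 2.494 = 433 mm total.
Round up → use L = 435 mm.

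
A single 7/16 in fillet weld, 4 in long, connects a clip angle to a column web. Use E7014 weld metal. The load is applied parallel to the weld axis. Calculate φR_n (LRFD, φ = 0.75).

φR_n ≈ 39 kip

E70XX → F_EXX = 70 ksi.
Effective throat t_e = 0.707 × 0.4375 = 0.3093 in.
Total length L = 4 in; A_we = 0.3093 × 4 = 1.237 in².
F_nw = 0.6 F_EXX = 0.6 × 70 = 42 ksi.
φR_n = 0.75 × 42 × 1.237 = 38.97 kip.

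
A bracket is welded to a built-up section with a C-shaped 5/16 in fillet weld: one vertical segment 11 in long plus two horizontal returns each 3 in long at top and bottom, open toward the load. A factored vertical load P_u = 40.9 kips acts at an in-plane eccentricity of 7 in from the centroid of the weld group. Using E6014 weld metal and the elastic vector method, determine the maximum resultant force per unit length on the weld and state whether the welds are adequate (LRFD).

f_max ≈ 6.99 kip/in; NOT adequate

E60XX → F_EXX = 60 ksi.
Total weld length L_w = 17 in. Treat welds as unit-width lines.
Centroid: x̄ = 2×3×1.5 / 17 = 0.5294 in from the vertical weld.
Polar moment about centroid: J = I_x + I_y = [11³/12 + 2×3×5.5²] + [11×0.5294² + 2(3³/12 + 3×0.9706²)] = 305.7 in³.
Direct shear f_v = P/L_w = 40.9 / 17 = 2.406 kip/in (vertical).
Torsion M = P·e = 40.9 × 7 = 286.3 kip·in.
Critical point at (x, y) = (2.471, 5.5) from centroid. f_tx = M·y/J = 5.152 kip/in; f_ty = M·x/J = 2.314 kip/in.
Resultant f_max = √[f_tx² + (f_v + f_ty)²] = √[5.152² + (2.406 + 2.314)²] = 6.987 kip/in.
Capacity per unit length: φr_n = 0.75 × 0.6 × 60 × (0.707 × 0.3125) = 5.965 kip/in.
6.987 > 5.965 → NOT adequate.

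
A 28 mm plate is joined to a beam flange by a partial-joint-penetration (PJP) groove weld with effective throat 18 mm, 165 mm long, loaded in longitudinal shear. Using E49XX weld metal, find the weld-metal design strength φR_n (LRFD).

φR_n ≈ 655 kN

E49XX → F_EXX = 490 MPa.
Effective throat (given) t_e = 18 mm.
A_we = 18 × 165 = 2970 mm².
F_nw = 0.6 F_EXX = 294 MPa.
φR_n = 0.75 × 294 × 2970 × 10⁻³ = 654.9 kN.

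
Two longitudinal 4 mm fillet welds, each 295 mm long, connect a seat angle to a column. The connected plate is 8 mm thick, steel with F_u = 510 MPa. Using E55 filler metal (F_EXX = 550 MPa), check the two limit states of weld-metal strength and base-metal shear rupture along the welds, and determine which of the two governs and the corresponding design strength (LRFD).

t_e = 0.707 × 4 = 2.828 mm; L = 590 mm.
Weld metal: φR_n = 0.75 × 0.6 × 550 × 2.828 × 590 × 10⁻³ = 413 kN.
Base metal (shear rupture): φR_n = 0.75 × 0.6 × 510 × 8 × 590 × 10⁻³ = 1083 kN.
Governing: weld metal.

φR_n ≈ 413 kN (weld metal governs)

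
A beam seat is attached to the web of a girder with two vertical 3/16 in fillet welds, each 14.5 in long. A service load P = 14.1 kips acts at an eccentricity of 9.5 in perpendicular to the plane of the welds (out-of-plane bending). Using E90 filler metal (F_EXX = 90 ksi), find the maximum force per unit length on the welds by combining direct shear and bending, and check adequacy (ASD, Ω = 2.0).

f_max ≈ 1.97 kip/in; adequate

L_w = 2 × 14.5 = 29 in; section modulus (unit throat) S = 2 × L²/6 = 70.08 in².
Direct shear f_v = P/L_w = 14.1/29 = 0.4862 kip/in.
Moment M = P × e = 14.1 × 9.5 = 133.95 kip·in; bending f_b = M/S = 1.911 kip/in.
f_max = √(f_v² + f_b²) = √(0.4862² + 1.911²) = 1.972 kip/in.
r_n/Ω = (1/2.0) × 0.6 × 90 × (0.707 × 0.1875) = 3.579 kip/in → adequate.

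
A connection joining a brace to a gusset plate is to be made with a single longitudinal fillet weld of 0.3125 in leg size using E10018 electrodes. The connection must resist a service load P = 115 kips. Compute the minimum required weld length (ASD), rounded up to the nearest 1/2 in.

E100XX → F_EXX = 100 ksi.
Throat t_e = 0.707 × 0.3125 = 0.2209 in.
r_n/Ω = (0.6 × 100 × 0.2209) / 2.0 = 6.628 kip/in.
L_req = P / (r_n/Ω) = 115 / 6.628 = 17.35 in total.
Round up → use L = 17.5 in.

L = 17.5 in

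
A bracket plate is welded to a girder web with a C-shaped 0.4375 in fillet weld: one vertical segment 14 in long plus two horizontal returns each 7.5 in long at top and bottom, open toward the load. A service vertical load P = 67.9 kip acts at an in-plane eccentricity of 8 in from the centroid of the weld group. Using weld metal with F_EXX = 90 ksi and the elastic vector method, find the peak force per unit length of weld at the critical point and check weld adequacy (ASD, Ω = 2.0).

Total weld length L_w = 29 in. Treat welds as unit-width lines.
Centroid: x̄ = 2×7.5×3.75 / 29 = 1.94 in from the vertical weld.
Polar moment about centroid: J = I_x + I_y = [14³/12 + 2×7.5×7²] + [14×1.94² + 2(7.5³/12 + 7.5×1.81²)] = 1136 in³.
Direct shear f_v = P/L_w = 67.9 / 29 = 2.341 kip/in (vertical).
Torsion M = P·e = 67.9 × 8 = 543.2 kip·in.
Critical point at (x, y) = (5.56, 7) from centroid. f_tx = M·y/J = 3.348 kip/in; f_ty = M·x/J = 2.659 kip/in.
Resultant f_max = √[f_tx² + (f_v + f_ty)²] = √[3.348² + (2.341 + 2.659)²] = 6.018 kip/in.
Capacity per unit length: r_n/Ω = (1/2.0) × 0.6 × 90 × (0.707 × 0.4375) = 8.351 kip/in.
6.018 ≤ 8.351 → adequate.

f_max ≈ 6.02 kip/in; adequate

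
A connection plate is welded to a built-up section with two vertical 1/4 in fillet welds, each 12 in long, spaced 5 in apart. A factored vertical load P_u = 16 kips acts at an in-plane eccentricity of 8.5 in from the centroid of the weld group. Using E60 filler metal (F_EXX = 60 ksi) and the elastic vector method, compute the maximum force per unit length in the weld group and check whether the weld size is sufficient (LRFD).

f_max ≈ 2.36 kip/in; adequate

Total weld length L_w = 24 in. Treat welds as unit-width lines.
Polar moment about centroid: J = 2[d³/12 + d(b/2)²] = 2[12³/12 + 12×2.5²] = 438 in³.
Direct shear f_v = P/L_w = 16 / 24 = 0.6667 kip/in (vertical).
Torsion M = P·e = 16 × 8.5 = 136 kip·in.
Critical point at (x, y) = (2.5, 6) from centroid. f_tx = M·y/J = 1.863 kip/in; f_ty = M·x/J = 0.7763 kip/in.
Resultant f_max = √[f_tx² + (f_v + f_ty)²] = √[1.863² + (0.6667 + 0.7763)²] = 2.356 kip/in.
Capacity per unit length: φr_n = 0.75 × 0.6 × 60 × (0.707 × 0.25) = 4.772 kip/in.
2.356 ≤ 4.772 → adequate.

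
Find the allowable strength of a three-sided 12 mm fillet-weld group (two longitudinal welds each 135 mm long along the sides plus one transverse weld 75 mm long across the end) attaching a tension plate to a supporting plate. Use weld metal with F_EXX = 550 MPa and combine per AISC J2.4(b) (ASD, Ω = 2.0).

t_e = 0.707 × 12 = 8.484 mm.
R_nwl = 0.6 × 550 × 8.484 × 270 × 10⁻³ = 755.9 kN (longitudinal, 2 welds).
R_nwt = 0.6 × 550 × 8.484 × 75 × 10⁻³ = 210 kN (transverse, base value).
(i) R_nwl + R_nwt = 965.9 kN; (ii) 0.85 R_nwl + 1.5 R_nwt = 957.5 kN.
R_n = max = 965.9 kN [governs: (i)]; R_n/Ω = 483 kN.

R_n/Ω ≈ 483 kN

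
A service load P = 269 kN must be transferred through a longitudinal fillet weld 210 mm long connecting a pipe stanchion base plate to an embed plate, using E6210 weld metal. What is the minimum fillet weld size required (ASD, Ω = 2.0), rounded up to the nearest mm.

E62XX → F_EXX = 620 MPa.
Total weld length L = 210 mm.
Required throat t_e = P × Ω / (0.6 F_EXX × L) = 269 × 2.0 / (0.6 × 620 × 210 × 10⁻³) = 6.887 mm.
Required leg w = t_e / 0.707 = 9.741 mm → use 10 mm.

w = 10 mm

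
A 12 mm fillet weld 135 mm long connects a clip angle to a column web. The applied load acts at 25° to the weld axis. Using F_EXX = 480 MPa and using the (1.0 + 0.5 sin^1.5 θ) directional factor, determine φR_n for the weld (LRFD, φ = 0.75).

φR_n ≈ 281 kN

t_e = 0.707 × 12 = 8.484 mm; A_we = 8.484 × 135 = 1145 mm².
Directional factor: 1.0 + 0.5 sin^1.5(25°) = 1.137.
F_nw = 0.6 × 480 × 1.137 = 327.6 MPa.
φR_n = 0.75 × 327.6 × 1145 × 10⁻³ = 281.4 kN.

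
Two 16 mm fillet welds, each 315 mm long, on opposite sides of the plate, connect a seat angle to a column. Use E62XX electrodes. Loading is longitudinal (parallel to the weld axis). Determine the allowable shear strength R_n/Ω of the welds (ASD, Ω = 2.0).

R_n/Ω ≈ 1330 kN

E62XX → F_EXX = 620 MPa.
Effective throat t_e = 0.707 × 16 = 11.31 mm.
Total length L = 630 mm; A_we = 11.31 × 630 = 7127 mm².
F_nw = 0.6 F_EXX = 0.6 × 620 = 372 MPa.
R_n = 372 × 7127 × 10⁻³ = 2651 kN; R_n/Ω = 2651/2.0 = 1326 kN.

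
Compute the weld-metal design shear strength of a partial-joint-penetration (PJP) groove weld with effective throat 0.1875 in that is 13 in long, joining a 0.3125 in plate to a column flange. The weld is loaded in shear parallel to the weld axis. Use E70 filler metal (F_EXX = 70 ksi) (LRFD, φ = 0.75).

φR_n ≈ 76.8 kips

Effective throat (given) t_e = 0.1875 in.
A_we = 0.1875 × 13 = 2.438 in².
F_nw = 0.6 F_EXX = 42 ksi.
φR_n = 0.75 × 42 × 2.438 = 76.78 kips.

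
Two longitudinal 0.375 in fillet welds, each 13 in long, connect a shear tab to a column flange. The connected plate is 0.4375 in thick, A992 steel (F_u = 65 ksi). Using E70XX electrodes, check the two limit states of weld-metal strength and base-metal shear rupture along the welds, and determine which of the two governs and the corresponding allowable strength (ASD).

R_n/Ω ≈ 145 kips (weld metal governs)

E70XX → F_EXX = 70 ksi.
t_e = 0.707 × 0.375 = 0.2651 in; L = 26 in.
Weld metal: R_n/Ω = (1/2.0) × 0.6 × 70 × 0.2651 × 26 = 144.8 kips.
Base metal (shear rupture): R_n/Ω = (1/2.0) × 0.6 × 65 × 0.4375 × 26 = 221.8 kips.
Governing: weld metal.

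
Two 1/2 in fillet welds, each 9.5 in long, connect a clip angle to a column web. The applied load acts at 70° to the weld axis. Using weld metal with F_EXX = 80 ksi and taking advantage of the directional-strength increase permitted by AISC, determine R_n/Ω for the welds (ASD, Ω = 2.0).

R_n/Ω ≈ 235 kip

t_e = 0.707 × 0.5 = 0.3535 in; A_we = 0.3535 × 19 = 6.716 in².
Directional factor: 1.0 + 0.5 sin^1.5(70°) = 1.455.
F_nw = 0.6 × 80 × 1.455 = 69.86 ksi.
R_n/Ω = (69.86 × 6.716) / 2.0 = 234.6 kip.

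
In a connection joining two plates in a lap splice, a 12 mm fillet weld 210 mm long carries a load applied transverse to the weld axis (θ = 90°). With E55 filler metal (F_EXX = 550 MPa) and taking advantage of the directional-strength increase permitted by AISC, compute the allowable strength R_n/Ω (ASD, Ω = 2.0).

R_n/Ω ≈ 441 kN

t_e = 0.707 × 12 = 8.484 mm; A_we = 8.484 × 210 = 1782 mm².
Directional factor: 1.0 + 0.5 sin^1.5(90°) = 1.5.
F_nw = 0.6 × 550 × 1.5 = 495 MPa.
R_n/Ω = (495 × 1782) / 2.0 × 10⁻³ = 441 kN.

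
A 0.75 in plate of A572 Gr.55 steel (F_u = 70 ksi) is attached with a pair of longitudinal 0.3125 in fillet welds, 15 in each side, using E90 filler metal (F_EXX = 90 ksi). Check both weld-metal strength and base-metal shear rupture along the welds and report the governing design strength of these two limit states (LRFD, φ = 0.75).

φR_n ≈ 268 kip (weld metal governs)

t_e = 0.707 × 0.3125 = 0.2209 in; L = 30 in.
Weld metal: φR_n = 0.75 × 0.6 × 90 × 0.2209 × 30 = 268.4 kip.
Base metal (shear rupture): φR_n = 0.75 × 0.6 × 70 × 0.75 × 30 = 708.8 kip.
Governing: weld metal.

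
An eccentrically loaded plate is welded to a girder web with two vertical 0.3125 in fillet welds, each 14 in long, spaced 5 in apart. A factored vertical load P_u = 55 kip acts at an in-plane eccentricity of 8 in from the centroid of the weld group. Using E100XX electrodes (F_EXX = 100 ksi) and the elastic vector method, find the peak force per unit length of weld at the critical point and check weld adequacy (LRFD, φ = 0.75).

f_max ≈ 6.12 kip/in; adequate

Total weld length L_w = 28 in. Treat welds as unit-width lines.
Polar moment about centroid: J = 2[d³/12 + d(b/2)²] = 2[14³/12 + 14×2.5²] = 632.3 in³.
Direct shear f_v = P/L_w = 55 / 28 = 1.964 kip/in (vertical).
Torsion M = P·e = 55 × 8 = 440 kip·in.
Critical point at (x, y) = (2.5, 7) from centroid. f_tx = M·y/J = 4.871 kip/in; f_ty = M·x/J = 1.74 kip/in.
Resultant f_max = √[f_tx² + (f_v + f_ty)²] = √[4.871² + (1.964 + 1.74)²] = 6.119 kip/in.
Capacity per unit length: φr_n = 0.75 × 0.6 × 100 × (0.707 × 0.3125) = 9.942 kip/in.
6.119 ≤ 9.942 → adequate.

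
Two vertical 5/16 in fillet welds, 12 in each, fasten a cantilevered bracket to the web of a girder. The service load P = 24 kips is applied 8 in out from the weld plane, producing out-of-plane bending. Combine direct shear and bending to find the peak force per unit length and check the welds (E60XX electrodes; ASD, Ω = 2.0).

E60XX → F_EXX = 60 ksi.
L_w = 2 × 12 = 24 in; section modulus (unit throat) S = 2 × L²/6 = 48 in².
Direct shear f_v = P/L_w = 24/24 = 1 kip/in.
Moment M = P × e = 24 × 8 = 192 kip·in; bending f_b = M/S = 4 kip/in.
f_max = √(f_v² + f_b²) = √(1² + 4²) = 4.123 kip/in.
r_n/Ω = (1/2.0) × 0.6 × 60 × (0.707 × 0.3125) = 3.977 kip/in → NOT adequate.

f_max ≈ 4.12 kip/in; NOT adequate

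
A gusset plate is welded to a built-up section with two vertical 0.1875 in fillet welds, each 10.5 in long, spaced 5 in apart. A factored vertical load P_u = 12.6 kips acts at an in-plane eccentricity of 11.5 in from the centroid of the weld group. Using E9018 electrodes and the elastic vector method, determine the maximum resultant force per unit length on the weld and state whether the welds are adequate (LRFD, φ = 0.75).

f_max ≈ 2.91 kip/in; adequate

E90XX → F_EXX = 90 ksi.
Total weld length L_w = 21 in. Treat welds as unit-width lines.
Polar moment about centroid: J = 2[d³/12 + d(b/2)²] = 2[10.5³/12 + 10.5×2.5²] = 324.2 in³.
Direct shear f_v = P/L_w = 12.6 / 21 = 0.6 kip/in (vertical).
Torsion M = P·e = 12.6 × 11.5 = 144.9 kip·in.
Critical point at (x, y) = (2.5, 5.25) from centroid. f_tx = M·y/J = 2.347 kip/in; f_ty = M·x/J = 1.117 kip/in.
Resultant f_max = √[f_tx² + (f_v + f_ty)²] = √[2.347² + (0.6 + 1.117)²] = 2.908 kip/in.
Capacity per unit length: φr_n = 0.75 × 0.6 × 90 × (0.707 × 0.1875) = 5.369 kip/in.
2.908 ≤ 5.369 → adequate.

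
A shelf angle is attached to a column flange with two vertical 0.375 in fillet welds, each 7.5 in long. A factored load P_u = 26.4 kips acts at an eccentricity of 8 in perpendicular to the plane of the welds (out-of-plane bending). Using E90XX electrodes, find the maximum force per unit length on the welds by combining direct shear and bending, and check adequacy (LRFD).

E90XX → F_EXX = 90 ksi.
L_w = 2 × 7.5 = 15 in; section modulus (unit throat) S = 2 × L²/6 = 18.75 in².
Direct shear f_v = P/L_w = 26.4/15 = 1.76 kip/in.
Moment M = P × e = 26.4 × 8 = 211.2 kip·in; bending f_b = M/S = 11.26 kip/in.
f_max = √(f_v² + f_b²) = √(1.76² + 11.26²) = 11.4 kip/in.
φr_n = 0.75 × 0.6 × 90 × (0.707 × 0.375) = 10.74 kip/in → NOT adequate.

f_max ≈ 11.4 kip/in; NOT adequate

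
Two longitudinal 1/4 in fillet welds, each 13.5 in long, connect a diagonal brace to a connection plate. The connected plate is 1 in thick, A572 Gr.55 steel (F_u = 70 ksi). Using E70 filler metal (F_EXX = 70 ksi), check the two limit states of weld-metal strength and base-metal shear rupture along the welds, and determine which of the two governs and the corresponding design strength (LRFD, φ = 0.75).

φR_n ≈ 150 kips (weld metal governs)

t_e = 0.707 × 0.25 = 0.1767 in; L = 27 in.
Weld metal: φR_n = 0.75 × 0.6 × 70 × 0.1767 × 27 = 150.3 kips.
Base metal (shear rupture): φR_n = 0.75 × 0.6 × 70 × 1 × 27 = 850.5 kips.
Governing: weld metal.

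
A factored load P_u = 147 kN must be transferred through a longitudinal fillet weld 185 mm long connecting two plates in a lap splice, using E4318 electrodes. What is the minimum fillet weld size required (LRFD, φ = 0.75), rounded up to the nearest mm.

E43XX → F_EXX = 430 MPa.
Total weld length L = 185 mm.
Required throat t_e = P_u / (φ × 0.6 F_EXX × L) = 147 / (0.75 × 0.6 × 430 × 185 × 10⁻³) = 4.106 mm.
Required leg w = t_e / 0.707 = 5.808 mm → use 6 mm.

w = 6 mm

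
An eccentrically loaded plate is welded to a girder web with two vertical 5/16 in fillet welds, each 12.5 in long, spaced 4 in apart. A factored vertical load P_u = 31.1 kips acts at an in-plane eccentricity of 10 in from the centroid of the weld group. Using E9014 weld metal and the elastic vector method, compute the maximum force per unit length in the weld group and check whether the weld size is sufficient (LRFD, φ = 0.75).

E90XX → F_EXX = 90 ksi.
Total weld length L_w = 25 in. Treat welds as unit-width lines.
Polar moment about centroid: J = 2[d³/12 + d(b/2)²] = 2[12.5³/12 + 12.5×2²] = 425.5 in³.
Direct shear f_v = P/L_w = 31.1 / 25 = 1.244 kip/in (vertical).
Torsion M = P·e = 31.1 × 10 = 311 kip·in.
Critical point at (x, y) = (2, 6.25) from centroid. f_tx = M·y/J = 4.568 kip/in; f_ty = M·x/J = 1.462 kip/in.
Resultant f_max = √[f_tx² + (f_v + f_ty)²] = √[4.568² + (1.244 + 1.462)²] = 5.309 kip/in.
Capacity per unit length: φr_n = 0.75 × 0.6 × 90 × (0.707 × 0.3125) = 8.948 kip/in.
5.309 ≤ 8.948 → adequate.

f_max ≈ 5.31 kip/in; adequate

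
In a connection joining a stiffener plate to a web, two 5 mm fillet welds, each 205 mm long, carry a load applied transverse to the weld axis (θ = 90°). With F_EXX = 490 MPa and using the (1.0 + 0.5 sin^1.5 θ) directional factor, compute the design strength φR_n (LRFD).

φR_n ≈ 479 kN

t_e = 0.707 × 5 = 3.535 mm; A_we = 3.535 × 410 = 1449 mm².
Directional factor: 1.0 + 0.5 sin^1.5(90°) = 1.5.
F_nw = 0.6 × 490 × 1.5 = 441 MPa.
φR_n = 0.75 × 441 × 1449 × 10⁻³ = 479.4 kN.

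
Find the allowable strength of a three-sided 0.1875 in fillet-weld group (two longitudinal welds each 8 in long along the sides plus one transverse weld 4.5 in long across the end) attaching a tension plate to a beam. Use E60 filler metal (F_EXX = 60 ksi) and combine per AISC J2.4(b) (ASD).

t_e = 0.707 × 0.1875 = 0.1326 in.
R_nwl = 0.6 × 60 × 0.1326 × 16 = 76.36 kip (longitudinal, 2 welds).
R_nwt = 0.6 × 60 × 0.1326 × 4.5 = 21.48 kip (transverse, base value).
(i) R_nwl + R_nwt = 97.83 kip; (ii) 0.85 R_nwl + 1.5 R_nwt = 97.12 kip.
R_n = max = 97.83 kip [governs: (i)]; R_n/Ω = 48.92 kip.

R_n/Ω ≈ 48.9 kip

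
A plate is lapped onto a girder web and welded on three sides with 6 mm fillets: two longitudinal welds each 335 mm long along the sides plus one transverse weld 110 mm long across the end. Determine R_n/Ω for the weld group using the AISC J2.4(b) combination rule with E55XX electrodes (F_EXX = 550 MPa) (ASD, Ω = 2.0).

R_n/Ω ≈ 546 kN

t_e = 0.707 × 6 = 4.242 mm.
R_nwl = 0.6 × 550 × 4.242 × 670 × 10⁻³ = 937.9 kN (longitudinal, 2 welds).
R_nwt = 0.6 × 550 × 4.242 × 110 × 10⁻³ = 154 kN (transverse, base value).
(i) R_nwl + R_nwt = 1092 kN; (ii) 0.85 R_nwl + 1.5 R_nwt = 1028 kN.
R_n = max = 1092 kN [governs: (i)]; R_n/Ω = 545.9 kN.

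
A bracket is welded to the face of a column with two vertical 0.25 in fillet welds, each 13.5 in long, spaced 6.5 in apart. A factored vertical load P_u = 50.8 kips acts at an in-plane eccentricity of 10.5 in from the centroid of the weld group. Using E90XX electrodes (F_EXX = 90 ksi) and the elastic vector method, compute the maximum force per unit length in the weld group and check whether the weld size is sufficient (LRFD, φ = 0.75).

Total weld length L_w = 27 in. Treat welds as unit-width lines.
Polar moment about centroid: J = 2[d³/12 + d(b/2)²] = 2[13.5³/12 + 13.5×3.25²] = 695.2 in³.
Direct shear f_v = P/L_w = 50.8 / 27 = 1.881 kip/in (vertical).
Torsion M = P·e = 50.8 × 10.5 = 533.4 kip·in.
Critical point at (x, y) = (3.25, 6.75) from centroid. f_tx = M·y/J = 5.179 kip/in; f_ty = M·x/J = 2.493 kip/in.
Resultant f_max = √[f_tx² + (f_v + f_ty)²] = √[5.179² + (1.881 + 2.493)²] = 6.779 kip/in.
Capacity per unit length: φr_n = 0.75 × 0.6 × 90 × (0.707 × 0.25) = 7.158 kip/in.
6.779 ≤ 7.158 → adequate.

f_max ≈ 6.78 kip/in; adequate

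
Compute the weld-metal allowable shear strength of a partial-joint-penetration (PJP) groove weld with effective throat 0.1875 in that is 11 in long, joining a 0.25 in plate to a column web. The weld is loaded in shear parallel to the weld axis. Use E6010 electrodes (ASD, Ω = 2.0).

R_n/Ω ≈ 37.1 kip

E60XX → F_EXX = 60 ksi.
Effective throat (given) t_e = 0.1875 in.
A_we = 0.1875 × 11 = 2.062 in².
F_nw = 0.6 F_EXX = 36 ksi.
R_n/Ω = (36 × 2.062) / 2.0 = 37.12 kip.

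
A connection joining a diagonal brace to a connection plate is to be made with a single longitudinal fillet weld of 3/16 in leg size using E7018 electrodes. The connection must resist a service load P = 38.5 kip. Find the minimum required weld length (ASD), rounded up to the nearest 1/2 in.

L = 14 in

E70XX → F_EXX = 70 ksi.
Throat t_e = 0.707 × 0.1875 = 0.1326 in.
r_n/Ω = (0.6 × 70 × 0.1326) / 2.0 = 2.784 kip/in.
L_req = P / (r_n/Ω) = 38.5 / 2.784 = 13.83 in total.
Round up → use L = 14 in.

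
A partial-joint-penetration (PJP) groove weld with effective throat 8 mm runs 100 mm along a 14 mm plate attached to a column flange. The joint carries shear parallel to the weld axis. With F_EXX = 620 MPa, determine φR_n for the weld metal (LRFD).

φR_n ≈ 223 kN

Effective throat (given) t_e = 8 mm.
A_we = 8 × 100 = 800 mm².
F_nw = 0.6 F_EXX = 372 MPa.
φR_n = 0.75 × 372 × 800 × 10⁻³ = 223.2 kN.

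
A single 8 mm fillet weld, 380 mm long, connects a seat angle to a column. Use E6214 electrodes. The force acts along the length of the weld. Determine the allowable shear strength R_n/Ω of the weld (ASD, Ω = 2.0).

E62XX → F_EXX = 620 MPa.
Effective throat t_e = 0.707 × 8 = 5.656 mm.
Total length L = 380 mm; A_we = 5.656 × 380 = 2149 mm².
F_nw = 0.6 F_EXX = 0.6 × 620 = 372 MPa.
R_n = 372 × 2149 × 10⁻³ = 799.5 kN; R_n/Ω = 799.5/2.0 = 399.8 kN.

R_n/Ω ≈ 400 kN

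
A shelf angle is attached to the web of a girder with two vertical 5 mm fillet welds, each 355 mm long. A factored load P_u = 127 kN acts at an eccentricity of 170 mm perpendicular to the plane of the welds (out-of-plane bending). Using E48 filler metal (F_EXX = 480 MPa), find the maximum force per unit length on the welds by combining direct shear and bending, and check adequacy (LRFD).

L_w = 2 × 355 = 710 mm; section modulus (unit throat) S = 2 × L²/6 = 42010 mm².
Direct shear f_v = P/L_w = 127×10³/710 = 178.9 N/mm.
Moment M = P × e = 127×10³ × 170 = 21590000 N·mm; bending f_b = M/S = 513.9 N/mm.
f_max = √(f_v² + f_b²) = √(178.9² + 513.9²) = 544.2 N/mm.
φr_n = 0.75 × 0.6 × 480 × (0.707 × 5) = 763.6 N/mm → adequate.

f_max ≈ 544 N/mm; adequate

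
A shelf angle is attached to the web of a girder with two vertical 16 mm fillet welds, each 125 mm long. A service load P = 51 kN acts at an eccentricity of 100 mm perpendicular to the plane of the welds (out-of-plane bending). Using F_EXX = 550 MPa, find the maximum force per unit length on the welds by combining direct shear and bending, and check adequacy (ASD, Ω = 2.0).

f_max ≈ 1000 N/mm; adequate

L_w = 2 × 125 = 250 mm; section modulus (unit throat) S = 2 × L²/6 = 5208 mm².
Direct shear f_v = P/L_w = 51×10³/250 = 204 N/mm.
Moment M = P × e = 51×10³ × 100 = 5100000 N·mm; bending f_b = M/S = 979.2 N/mm.
f_max = √(f_v² + f_b²) = √(204² + 979.2²) = 1000 N/mm.
r_n/Ω = (1/2.0) × 0.6 × 550 × (0.707 × 16) = 1866 N/mm → adequate.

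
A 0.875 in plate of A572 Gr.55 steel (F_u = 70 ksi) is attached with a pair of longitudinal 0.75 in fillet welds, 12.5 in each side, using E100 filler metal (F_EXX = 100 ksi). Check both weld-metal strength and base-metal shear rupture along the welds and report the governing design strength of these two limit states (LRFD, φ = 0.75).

φR_n ≈ 597 kip (weld metal governs)

t_e = 0.707 × 0.75 = 0.5302 in; L = 25 in.
Weld metal: φR_n = 0.75 × 0.6 × 100 × 0.5302 × 25 = 596.5 kip.
Base metal (shear rupture): φR_n = 0.75 × 0.6 × 70 × 0.875 × 25 = 689.1 kip.
Governing: weld metal.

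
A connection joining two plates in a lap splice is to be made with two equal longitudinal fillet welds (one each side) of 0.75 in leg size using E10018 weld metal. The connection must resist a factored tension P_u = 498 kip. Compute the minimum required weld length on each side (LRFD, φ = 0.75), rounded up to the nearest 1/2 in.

E100XX → F_EXX = 100 ksi.
Throat t_e = 0.707 × 0.75 = 0.5302 in.
φr_n = 0.75 × 0.6 × 100 × 0.5302 = 23.86 kip/in.
L_req = P_u / φr_n = 498 / 23.86 = 20.87 in total.
Per side: 20.87 / 2 = 10.44 in.
Round up → use L = 10.5 in on each side.

L = 10.5 in on each side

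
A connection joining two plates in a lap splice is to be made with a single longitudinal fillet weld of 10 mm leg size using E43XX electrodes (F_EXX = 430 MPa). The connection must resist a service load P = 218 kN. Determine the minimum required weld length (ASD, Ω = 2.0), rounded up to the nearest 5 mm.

L = 240 mm

Throat t_e = 0.707 × 10 = 7.07 mm.
r_n/Ω = (0.6 × 430 × 7.07) / 2.0 = 912 N/mm = 0.912 kN/mm.
L_req = P / (r_n/Ω) = 218 / 0.912 = 239 mm total.
Round up → use L = 240 mm.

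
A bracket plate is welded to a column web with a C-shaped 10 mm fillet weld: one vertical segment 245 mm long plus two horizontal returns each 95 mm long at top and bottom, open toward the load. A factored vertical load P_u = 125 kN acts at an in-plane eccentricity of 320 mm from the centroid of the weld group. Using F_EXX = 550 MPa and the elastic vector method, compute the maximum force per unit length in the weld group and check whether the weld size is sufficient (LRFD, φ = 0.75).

f_max ≈ 1450 N/mm; adequate

Total weld length L_w = 435 mm. Treat welds as unit-width lines.
Centroid: x̄ = 2×95×47.5 / 435 = 20.75 mm from the vertical weld.
Polar moment about centroid: J = I_x + I_y = [245³/12 + 2×95×122.5²] + [245×20.75² + 2(95³/12 + 95×26.75²)] = 4461000 mm³.
Direct shear f_v = P/L_w = 125×10³ / 435 = 287.4 N/mm (vertical).
Torsion M = P·e = 125×10³ × 320 = 40000000 N·mm.
Critical point at (x, y) = (74.25, 122.5) from centroid. f_tx = M·y/J = 1098 N/mm; f_ty = M·x/J = 665.8 N/mm.
Resultant f_max = √[f_tx² + (f_v + f_ty)²] = √[1098² + (287.4 + 665.8)²] = 1454 N/mm.
Capacity per unit length: φr_n = 0.75 × 0.6 × 550 × (0.707 × 10) = 1750 N/mm.
1454 ≤ 1750 → adequate.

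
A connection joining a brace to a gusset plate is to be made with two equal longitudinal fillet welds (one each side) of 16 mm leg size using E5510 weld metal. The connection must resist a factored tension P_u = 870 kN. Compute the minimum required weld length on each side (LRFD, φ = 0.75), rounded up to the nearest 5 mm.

L = 160 mm on each side

E55XX → F_EXX = 550 MPa.
Throat t_e = 0.707 × 16 = 11.31 mm.
φr_n = 0.75 × 0.6 × 550 × 11.31 × 10⁻³ = 2.8 kN/mm.
L_req = P_u / φr_n = 870 / 2.8 = 310.7 mm total.
Per side: 310.7 / 2 = 155.4 mm.
Round up → use L = 160 mm on each side.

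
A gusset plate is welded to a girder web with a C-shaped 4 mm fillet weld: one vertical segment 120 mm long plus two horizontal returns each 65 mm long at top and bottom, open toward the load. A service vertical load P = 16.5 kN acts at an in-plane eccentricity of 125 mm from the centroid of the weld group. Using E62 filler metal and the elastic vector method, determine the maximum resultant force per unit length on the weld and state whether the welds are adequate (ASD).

E62XX → F_EXX = 620 MPa.
Total weld length L_w = 250 mm. Treat welds as unit-width lines.
Centroid: x̄ = 2×65×32.5 / 250 = 16.9 mm from the vertical weld.
Polar moment about centroid: J = I_x + I_y = [120³/12 + 2×65×60²] + [120×16.9² + 2(65³/12 + 65×15.6²)] = 723700 mm³.
Direct shear f_v = P/L_w = 16.5×10³ / 250 = 66 N/mm (vertical).
Torsion M = P·e = 16.5×10³ × 125 = 2062500 N·mm.
Critical point at (x, y) = (48.1, 60) from centroid. f_tx = M·y/J = 171 N/mm; f_ty = M·x/J = 137.1 N/mm.
Resultant f_max = √[f_tx² + (f_v + f_ty)²] = √[171² + (66 + 137.1)²] = 265.5 N/mm.
Capacity per unit length: r_n/Ω = (1/2.0) × 0.6 × 620 × (0.707 × 4) = 526 N/mm.
265.5 ≤ 526 → adequate.

f_max ≈ 265 N/mm; adequate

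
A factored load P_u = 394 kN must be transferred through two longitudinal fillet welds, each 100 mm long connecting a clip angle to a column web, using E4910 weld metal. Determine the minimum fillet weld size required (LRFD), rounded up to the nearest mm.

w = 13 mm

E49XX → F_EXX = 490 MPa.
Total weld length L = 200 mm.
Required throat t_e = P_u / (φ × 0.6 F_EXX × L) = 394 / (0.75 × 0.6 × 490 × 200 × 10⁻³) = 8.934 mm.
Required leg w = t_e / 0.707 = 12.64 mm → use 13 mm.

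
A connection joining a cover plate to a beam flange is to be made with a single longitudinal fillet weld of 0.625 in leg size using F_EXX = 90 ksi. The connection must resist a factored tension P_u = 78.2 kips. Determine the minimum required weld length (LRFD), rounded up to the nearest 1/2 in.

L = 4.5 in

Throat t_e = 0.707 × 0.625 = 0.4419 in.
φr_n = 0.75 × 0.6 × 90 × 0.4419 = 17.9 kips/in.
L_req = P_u / φr_n = 78.2 / 17.9 = 4.37 in total.
Round up → use L = 4.5 in.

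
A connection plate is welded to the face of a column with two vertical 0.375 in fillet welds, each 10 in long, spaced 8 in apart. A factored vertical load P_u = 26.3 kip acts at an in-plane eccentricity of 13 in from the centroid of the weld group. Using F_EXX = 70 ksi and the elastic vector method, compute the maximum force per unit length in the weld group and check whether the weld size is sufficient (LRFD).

f_max ≈ 5.42 kip/in; adequate

Total weld length L_w = 20 in. Treat welds as unit-width lines.
Polar moment about centroid: J = 2[d³/12 + d(b/2)²] = 2[10³/12 + 10×4²] = 486.7 in³.
Direct shear f_v = P/L_w = 26.3 / 20 = 1.315 kip/in (vertical).
Torsion M = P·e = 26.3 × 13 = 341.9 kip·in.
Critical point at (x, y) = (4, 5) from centroid. f_tx = M·y/J = 3.513 kip/in; f_ty = M·x/J = 2.81 kip/in.
Resultant f_max = √[f_tx² + (f_v + f_ty)²] = √[3.513² + (1.315 + 2.81)²] = 5.418 kip/in.
Capacity per unit length: φr_n = 0.75 × 0.6 × 70 × (0.707 × 0.375) = 8.351 kip/in.
5.418 ≤ 8.351 → adequate.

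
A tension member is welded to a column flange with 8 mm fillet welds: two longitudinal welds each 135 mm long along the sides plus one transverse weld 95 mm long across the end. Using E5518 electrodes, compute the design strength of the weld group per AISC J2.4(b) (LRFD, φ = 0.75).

φR_n ≈ 521 kN

E55XX → F_EXX = 550 MPa.
t_e = 0.707 × 8 = 5.656 mm.
R_nwl = 0.6 × 550 × 5.656 × 270 × 10⁻³ = 503.9 kN (longitudinal, 2 welds).
R_nwt = 0.6 × 550 × 5.656 × 95 × 10⁻³ = 177.3 kN (transverse, base value).
(i) R_nwl + R_nwt = 681.3 kN; (ii) 0.85 R_nwl + 1.5 R_nwt = 694.3 kN.
R_n = max = 694.3 kN [governs: (ii)]; φR_n = 520.7 kN.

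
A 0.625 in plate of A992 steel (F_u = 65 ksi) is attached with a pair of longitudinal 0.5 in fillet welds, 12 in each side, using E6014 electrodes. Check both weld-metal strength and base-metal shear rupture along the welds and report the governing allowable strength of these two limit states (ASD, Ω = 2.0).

R_n/Ω ≈ 153 kip (weld metal governs)

E60XX → F_EXX = 60 ksi.
t_e = 0.707 × 0.5 = 0.3535 in; L = 24 in.
Weld metal: R_n/Ω = (1/2.0) × 0.6 × 60 × 0.3535 × 24 = 152.7 kip.
Base metal (shear rupture): R_n/Ω = (1/2.0) × 0.6 × 65 × 0.625 × 24 = 292.5 kip.
Governing: weld metal.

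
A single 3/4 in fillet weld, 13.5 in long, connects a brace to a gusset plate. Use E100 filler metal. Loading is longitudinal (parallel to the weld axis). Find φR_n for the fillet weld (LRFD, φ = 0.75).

φR_n ≈ 322 kips

E100XX → F_EXX = 100 ksi.
Effective throat t_e = 0.707 × 0.75 = 0.5302 in.
Total length L = 13.5 in; A_we = 0.5302 × 13.5 = 7.158 in².
F_nw = 0.6 F_EXX = 0.6 × 100 = 60 ksi.
φR_n = 0.75 × 60 × 7.158 = 322.1 kips.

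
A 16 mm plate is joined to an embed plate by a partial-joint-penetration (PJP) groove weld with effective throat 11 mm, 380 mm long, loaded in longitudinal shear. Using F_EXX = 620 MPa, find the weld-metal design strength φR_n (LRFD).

φR_n ≈ 1170 kN

Effective throat (given) t_e = 11 mm.
A_we = 11 × 380 = 4180 mm².
F_nw = 0.6 F_EXX = 372 MPa.
φR_n = 0.75 × 372 × 4180 × 10⁻³ = 1166 kN.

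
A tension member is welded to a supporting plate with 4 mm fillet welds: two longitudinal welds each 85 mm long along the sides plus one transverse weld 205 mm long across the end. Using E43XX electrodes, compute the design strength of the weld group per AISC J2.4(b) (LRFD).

φR_n ≈ 247 kN

E43XX → F_EXX = 430 MPa.
t_e = 0.707 × 4 = 2.828 mm.
R_nwl = 0.6 × 430 × 2.828 × 170 × 10⁻³ = 124 kN (longitudinal, 2 welds).
R_nwt = 0.6 × 430 × 2.828 × 205 × 10⁻³ = 149.6 kN (transverse, base value).
(i) R_nwl + R_nwt = 273.6 kN; (ii) 0.85 R_nwl + 1.5 R_nwt = 329.8 kN.
R_n = max = 329.8 kN [governs: (ii)]; φR_n = 247.3 kN.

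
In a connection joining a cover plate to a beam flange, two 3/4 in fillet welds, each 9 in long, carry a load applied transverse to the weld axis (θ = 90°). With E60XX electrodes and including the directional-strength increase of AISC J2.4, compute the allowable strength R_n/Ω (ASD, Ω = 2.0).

E60XX → F_EXX = 60 ksi.
t_e = 0.707 × 0.75 = 0.5302 in; A_we = 0.5302 × 18 = 9.544 in².
Directional factor: 1.0 + 0.5 sin^1.5(90°) = 1.5.
F_nw = 0.6 × 60 × 1.5 = 54 ksi.
R_n/Ω = (54 × 9.544) / 2.0 = 257.7 kip.

R_n/Ω ≈ 258 kip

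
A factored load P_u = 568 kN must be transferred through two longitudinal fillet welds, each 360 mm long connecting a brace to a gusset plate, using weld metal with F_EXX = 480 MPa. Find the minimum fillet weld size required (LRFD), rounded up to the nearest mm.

w = 6 mm

Total weld length L = 720 mm.
Required throat t_e = P_u / (φ × 0.6 F_EXX × L) = 568 / (0.75 × 0.6 × 480 × 720 × 10⁻³) = 3.652 mm.
Required leg w = t_e / 0.707 = 5.166 mm → use 6 mm.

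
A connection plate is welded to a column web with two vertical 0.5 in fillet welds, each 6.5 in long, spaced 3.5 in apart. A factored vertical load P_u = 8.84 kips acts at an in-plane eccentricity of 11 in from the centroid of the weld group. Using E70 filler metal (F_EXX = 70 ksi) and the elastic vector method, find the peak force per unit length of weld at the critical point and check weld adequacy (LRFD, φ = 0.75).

f_max ≈ 4.56 kip/in; adequate

Total weld length L_w = 13 in. Treat welds as unit-width lines.
Polar moment about centroid: J = 2[d³/12 + d(b/2)²] = 2[6.5³/12 + 6.5×1.75²] = 85.58 in³.
Direct shear f_v = P/L_w = 8.84 / 13 = 0.68 kip/in (vertical).
Torsion M = P·e = 8.84 × 11 = 97.24 kip·in.
Critical point at (x, y) = (1.75, 3.25) from centroid. f_tx = M·y/J = 3.693 kip/in; f_ty = M·x/J = 1.988 kip/in.
Resultant f_max = √[f_tx² + (f_v + f_ty)²] = √[3.693² + (0.68 + 1.988)²] = 4.556 kip/in.
Capacity per unit length: φr_n = 0.75 × 0.6 × 70 × (0.707 × 0.5) = 11.14 kip/in.
4.556 ≤ 11.14 → adequate.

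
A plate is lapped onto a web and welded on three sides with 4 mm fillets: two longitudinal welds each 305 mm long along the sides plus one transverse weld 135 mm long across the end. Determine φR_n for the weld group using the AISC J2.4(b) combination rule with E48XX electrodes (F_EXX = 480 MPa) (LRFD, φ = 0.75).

φR_n ≈ 455 kN

t_e = 0.707 × 4 = 2.828 mm.
R_nwl = 0.6 × 480 × 2.828 × 610 × 10⁻³ = 496.8 kN (longitudinal, 2 welds).
R_nwt = 0.6 × 480 × 2.828 × 135 × 10⁻³ = 110 kN (transverse, base value).
(i) R_nwl + R_nwt = 606.8 kN; (ii) 0.85 R_nwl + 1.5 R_nwt = 587.2 kN.
R_n = max = 606.8 kN [governs: (i)]; φR_n = 455.1 kN.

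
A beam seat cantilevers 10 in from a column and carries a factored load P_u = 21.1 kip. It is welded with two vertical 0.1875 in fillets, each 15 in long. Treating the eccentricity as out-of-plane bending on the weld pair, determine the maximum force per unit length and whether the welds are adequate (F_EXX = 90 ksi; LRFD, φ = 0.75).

L_w = 2 × 15 = 30 in; section modulus (unit throat) S = 2 × L²/6 = 75 in².
Direct shear f_v = P/L_w = 21.1/30 = 0.7033 kip/in.
Moment M = P × e = 21.1 × 10 = 211 kip·in; bending f_b = M/S = 2.813 kip/in.
f_max = √(f_v² + f_b²) = √(0.7033² + 2.813²) = 2.9 kip/in.
φr_n = 0.75 × 0.6 × 90 × (0.707 × 0.1875) = 5.369 kip/in → adequate.

f_max ≈ 2.9 kip/in; adequate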